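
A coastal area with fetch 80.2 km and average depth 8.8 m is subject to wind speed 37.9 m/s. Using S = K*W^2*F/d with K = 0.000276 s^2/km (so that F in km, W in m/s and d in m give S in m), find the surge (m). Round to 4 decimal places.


S = K * W^2 * F / d
W^2 = 37.9^2 = 1436.41
S = 0.000276 * 1436.41 * 80.2 / 8.8
Numerator = 0.000276 * 1436.41 * 80.2 = 31.795223
S = 31.795223 / 8.8 = 3.6131 m

3.6131


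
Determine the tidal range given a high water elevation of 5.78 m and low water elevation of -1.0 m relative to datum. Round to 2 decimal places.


Tidal range = High water - Low water
Tidal range = 5.78 - (-1.0)
Tidal range = 6.78 m

6.78


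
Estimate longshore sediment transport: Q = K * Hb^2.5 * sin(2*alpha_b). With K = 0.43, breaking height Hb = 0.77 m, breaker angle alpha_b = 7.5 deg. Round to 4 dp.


Q = K * Hb^2.5 * sin(2 * alpha_b)
Hb^2.5 = 0.77^2.5 = 0.520268
sin(2 * 7.5) = sin(15.0) = 0.258819
Q = 0.43 * 0.520268 * 0.258819
Q = 0.0579 m^3/s

0.0579


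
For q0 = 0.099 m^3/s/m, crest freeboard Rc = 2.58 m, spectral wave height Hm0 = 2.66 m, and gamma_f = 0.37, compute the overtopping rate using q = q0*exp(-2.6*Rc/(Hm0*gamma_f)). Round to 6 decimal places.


q = q0 * exp(-2.6 * Rc / (Hm0 * gamma_f))
Exponent = -2.6 * 2.58 / (2.66 * 0.37)
= -2.6 * 2.58 / 0.9842
= -6.815688
exp(-6.815688) = 0.001096
q = 0.099 * 0.001096
q = 0.000109 m^3/s/m

0.000109


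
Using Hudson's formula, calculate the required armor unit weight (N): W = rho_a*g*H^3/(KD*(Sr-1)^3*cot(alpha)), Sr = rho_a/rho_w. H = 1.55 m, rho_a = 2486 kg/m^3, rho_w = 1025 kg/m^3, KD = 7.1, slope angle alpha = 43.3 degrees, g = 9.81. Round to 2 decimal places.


Sr = rho_a / rho_w = 2486 / 1025 = 2.425366
(Sr - 1) = 1.425366
(Sr - 1)^3 = 2.895870
cot(43.3) = 1 / tan(43.3) = 1 / 0.942352 = 1.061174
Numerator = 2486 * 9.81 * 1.55^3 = 90816.5974
Denominator = 7.1 * 2.895870 * 1.061174 = 21.818460
W = 90816.5974 / 21.818460
W = 4162.37 N

4162.37


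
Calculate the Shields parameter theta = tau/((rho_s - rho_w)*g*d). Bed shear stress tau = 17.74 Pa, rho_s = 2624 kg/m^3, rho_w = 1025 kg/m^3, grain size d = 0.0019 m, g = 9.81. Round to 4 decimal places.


theta = tau / ((rho_s - rho_w) * g * d)
rho_s - rho_w = 2624 - 1025 = 1599
Denominator = 1599 * 9.81 * 0.0019 = 29.803761
theta = 17.74 / 29.803761
theta = 0.5952

0.5952


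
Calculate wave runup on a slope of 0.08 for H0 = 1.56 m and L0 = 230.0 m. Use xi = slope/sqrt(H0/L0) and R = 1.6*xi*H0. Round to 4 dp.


xi = slope / sqrt(H0/L0)
H0/L0 = 1.56/230.0 = 0.006783
sqrt(0.006783) = 0.082357
xi = 0.08 / 0.082357 = 0.971385
R = 1.6 * xi * H0 = 1.6 * 0.971385 * 1.56
R = 2.4246 m

2.4246


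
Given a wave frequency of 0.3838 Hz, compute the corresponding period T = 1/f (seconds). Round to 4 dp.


T = 1 / f
T = 1 / 0.3838
T = 2.6055 s

2.6055


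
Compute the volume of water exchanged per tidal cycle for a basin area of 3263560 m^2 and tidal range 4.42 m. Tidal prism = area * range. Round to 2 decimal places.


Tidal prism = Area * Tidal range
P = 3263560 * 4.42
P = 14424935.20 m^3

14424935.20


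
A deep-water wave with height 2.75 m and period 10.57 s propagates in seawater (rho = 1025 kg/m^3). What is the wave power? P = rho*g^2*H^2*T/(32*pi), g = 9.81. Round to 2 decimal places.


P = rho * g^2 * H^2 * T / (32 * pi)
P = 1025 * 9.81^2 * 2.75^2 * 10.57 / (32 * pi)
P = 1025 * 96.2361 * 7.5625 * 10.57 / 100.53096
P = 78433.65 W/m

78433.65


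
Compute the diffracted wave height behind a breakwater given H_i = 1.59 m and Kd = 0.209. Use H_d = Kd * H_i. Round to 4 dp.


H_d = Kd * H_i
H_d = 0.209 * 1.59
H_d = 0.3323 m

0.3323


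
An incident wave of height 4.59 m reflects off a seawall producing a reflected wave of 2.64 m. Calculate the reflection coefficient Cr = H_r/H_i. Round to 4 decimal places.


Cr = H_r / H_i
Cr = 2.64 / 4.59
Cr = 0.5752

0.5752


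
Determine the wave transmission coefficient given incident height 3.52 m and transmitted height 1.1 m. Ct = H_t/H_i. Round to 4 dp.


Ct = H_t / H_i
Ct = 1.1 / 3.52
Ct = 0.3125

0.3125


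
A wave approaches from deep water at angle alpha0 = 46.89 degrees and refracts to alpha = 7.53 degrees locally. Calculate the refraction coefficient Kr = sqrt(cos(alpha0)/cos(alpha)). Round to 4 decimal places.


Kr = sqrt(cos(alpha0) / cos(alpha))
cos(46.89) = 0.683401
cos(7.53) = 0.991376
Kr = sqrt(0.683401 / 0.991376)
Kr = sqrt(0.689346)
Kr = 0.8303

0.8303


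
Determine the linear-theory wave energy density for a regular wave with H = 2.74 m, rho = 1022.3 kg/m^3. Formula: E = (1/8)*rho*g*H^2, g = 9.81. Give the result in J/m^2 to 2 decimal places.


E = (1/8) * rho * g * H^2
E = (1/8) * 1022.3 * 9.81 * 2.74^2
E = 0.125 * 1022.3 * 9.81 * 7.5076
E = 9411.49 J/m^2

9411.49


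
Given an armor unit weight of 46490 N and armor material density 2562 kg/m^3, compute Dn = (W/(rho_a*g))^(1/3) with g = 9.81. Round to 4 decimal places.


V = W / (rho_a * g)
V = 46490 / (2562 * 9.81)
V = 46490 / 25133.22
V = 1.849743 m^3
Dn = V^(1/3) = 1.849743^(1/3)
Dn = 1.2275 m

1.2275


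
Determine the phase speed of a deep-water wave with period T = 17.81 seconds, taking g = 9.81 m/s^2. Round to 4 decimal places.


We use the deep-water celerity formula:
C = g * T / (2 * pi)
C = 9.81 * 17.81 / (2 * 3.14159...)
C = 174.716100 / 6.283185
C = 27.8069 m/s

27.8069


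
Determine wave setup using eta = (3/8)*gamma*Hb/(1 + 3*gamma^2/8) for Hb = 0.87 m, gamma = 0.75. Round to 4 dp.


eta = (3/8) * gamma * Hb / (1 + 3*gamma^2/8)
Numerator = (3/8) * 0.75 * 0.87 = 0.244688
Denominator = 1 + 3*0.75^2/8 = 1 + 0.210938 = 1.210938
eta = 0.244688 / 1.210938
eta = 0.2021 m

0.2021


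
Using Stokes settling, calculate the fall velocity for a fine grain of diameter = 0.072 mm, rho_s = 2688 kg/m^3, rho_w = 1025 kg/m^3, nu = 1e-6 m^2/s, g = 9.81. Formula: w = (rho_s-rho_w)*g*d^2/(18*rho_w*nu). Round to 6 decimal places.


w = (rho_s - rho_w) * g * d^2 / (18 * rho_w * nu)
d = 0.072 mm = 0.000072 m
rho_s - rho_w = 2688 - 1025 = 1663
Numerator = 1663 * 9.81 * (0.000072)^2 = 0.000084571932
Denominator = 18 * 1025 * 1e-6 = 0.018450
w = 0.004584 m/s

0.004584


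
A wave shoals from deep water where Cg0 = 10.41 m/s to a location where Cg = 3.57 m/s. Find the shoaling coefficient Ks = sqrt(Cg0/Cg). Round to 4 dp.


Ks = sqrt(Cg0 / Cg)
Ks = sqrt(10.41 / 3.57)
Ks = sqrt(2.9160)
Ks = 1.7076

1.7076


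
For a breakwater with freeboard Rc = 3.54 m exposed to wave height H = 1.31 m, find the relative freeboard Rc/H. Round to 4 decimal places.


Relative freeboard = Rc / H
= 3.54 / 1.31
= 2.7023

2.7023


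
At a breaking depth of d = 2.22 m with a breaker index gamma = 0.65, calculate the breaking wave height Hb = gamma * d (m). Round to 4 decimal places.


Hb = gamma * d
Hb = 0.65 * 2.22
Hb = 1.4430 m

1.4430


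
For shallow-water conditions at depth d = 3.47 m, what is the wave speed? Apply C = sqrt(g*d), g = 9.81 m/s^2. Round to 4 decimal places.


Using the shallow-water approximation:
C = sqrt(g * d) = sqrt(9.81 * 3.47)
C = sqrt(34.0407)
C = 5.8344 m/s

5.8344


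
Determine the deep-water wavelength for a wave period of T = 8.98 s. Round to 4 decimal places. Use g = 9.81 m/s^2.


L0 = g * T^2 / (2 * pi)
L0 = 9.81 * 8.98^2 / (2 * pi)
L0 = 9.81 * 80.6404 / 6.28319
L0 = 791.0823 / 6.28319
L0 = 125.9047 m

125.9047


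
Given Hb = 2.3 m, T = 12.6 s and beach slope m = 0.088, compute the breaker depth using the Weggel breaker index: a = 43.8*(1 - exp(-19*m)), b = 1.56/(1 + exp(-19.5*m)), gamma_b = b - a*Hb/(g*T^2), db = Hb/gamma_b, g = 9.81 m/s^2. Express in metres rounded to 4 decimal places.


a = 43.8 * (1 - exp(-19 * m))
exp(-19 * 0.088) = exp(-1.6720) = 0.187871
a = 43.8 * (1 - 0.187871) = 35.571252
b = 1.56 / (1 + exp(-19.5 * m))
exp(-19.5 * 0.088) = exp(-1.7160) = 0.179784
b = 1.56 / (1 + 0.179784) = 1.322276
Hb / (g * T^2) = 2.3 / (9.81 * 12.6^2) = 2.3 / 1557.4356 = 0.00147679
gamma_b = b - a * Hb/(g*T^2) = 1.322276 - 35.571252 * 0.00147679 = 1.269745
db = Hb / gamma_b = 2.3 / 1.269745
db = 1.8114 m

1.8114


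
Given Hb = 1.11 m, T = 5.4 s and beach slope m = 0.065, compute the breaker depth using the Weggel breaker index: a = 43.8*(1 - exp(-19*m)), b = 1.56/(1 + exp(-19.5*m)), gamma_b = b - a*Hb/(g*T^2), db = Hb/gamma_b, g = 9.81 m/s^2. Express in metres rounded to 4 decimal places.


a = 43.8 * (1 - exp(-19 * m))
exp(-19 * 0.065) = exp(-1.2350) = 0.290835
a = 43.8 * (1 - 0.290835) = 31.061437
b = 1.56 / (1 + exp(-19.5 * m))
exp(-19.5 * 0.065) = exp(-1.2675) = 0.281535
b = 1.56 / (1 + 0.281535) = 1.217291
Hb / (g * T^2) = 1.11 / (9.81 * 5.4^2) = 1.11 / 286.0596 = 0.00388031
gamma_b = b - a * Hb/(g*T^2) = 1.217291 - 31.061437 * 0.00388031 = 1.096763
db = Hb / gamma_b = 1.11 / 1.096763
db = 1.0121 m

1.0121


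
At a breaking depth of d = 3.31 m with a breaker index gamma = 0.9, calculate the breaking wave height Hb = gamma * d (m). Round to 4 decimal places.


Hb = gamma * d
Hb = 0.9 * 3.31
Hb = 2.9790 m

2.9790


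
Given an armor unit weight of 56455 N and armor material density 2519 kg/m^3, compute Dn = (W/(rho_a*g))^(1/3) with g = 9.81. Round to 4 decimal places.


V = W / (rho_a * g)
V = 56455 / (2519 * 9.81)
V = 56455 / 24711.39
V = 2.284574 m^3
Dn = V^(1/3) = 2.284574^(1/3)
Dn = 1.3170 m

1.3170


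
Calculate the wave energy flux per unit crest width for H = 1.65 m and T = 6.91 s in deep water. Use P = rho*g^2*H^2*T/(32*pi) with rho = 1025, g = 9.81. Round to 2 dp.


P = rho * g^2 * H^2 * T / (32 * pi)
P = 1025 * 9.81^2 * 1.65^2 * 6.91 / (32 * pi)
P = 1025 * 96.2361 * 2.7225 * 6.91 / 100.53096
P = 18458.99 W/m

18458.99


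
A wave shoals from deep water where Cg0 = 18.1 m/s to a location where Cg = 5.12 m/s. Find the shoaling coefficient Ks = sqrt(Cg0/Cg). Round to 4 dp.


Ks = sqrt(Cg0 / Cg)
Ks = sqrt(18.1 / 5.12)
Ks = sqrt(3.5352)
Ks = 1.8802

1.8802


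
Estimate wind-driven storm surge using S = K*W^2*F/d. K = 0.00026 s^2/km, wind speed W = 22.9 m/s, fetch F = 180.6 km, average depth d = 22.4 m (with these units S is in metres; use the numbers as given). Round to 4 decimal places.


S = K * W^2 * F / d
W^2 = 22.9^2 = 524.41
S = 0.00026 * 524.41 * 180.6 / 22.4
Numerator = 0.00026 * 524.41 * 180.6 = 24.624196
S = 24.624196 / 22.4 = 1.0993 m

1.0993


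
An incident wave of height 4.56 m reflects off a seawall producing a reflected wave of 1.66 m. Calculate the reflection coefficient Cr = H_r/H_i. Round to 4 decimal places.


Cr = H_r / H_i
Cr = 1.66 / 4.56
Cr = 0.3640

0.3640


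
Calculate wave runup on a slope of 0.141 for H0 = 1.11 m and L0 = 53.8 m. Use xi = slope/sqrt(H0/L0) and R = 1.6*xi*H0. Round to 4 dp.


xi = slope / sqrt(H0/L0)
H0/L0 = 1.11/53.8 = 0.020632
sqrt(0.020632) = 0.143638
xi = 0.141 / 0.143638 = 0.981632
R = 1.6 * xi * H0 = 1.6 * 0.981632 * 1.11
R = 1.7434 m

1.7434


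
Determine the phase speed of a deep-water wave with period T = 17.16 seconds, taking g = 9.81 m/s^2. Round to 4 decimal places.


We use the deep-water celerity formula:
C = g * T / (2 * pi)
C = 9.81 * 17.16 / (2 * 3.14159...)
C = 168.339600 / 6.283185
C = 26.7921 m/s

26.7921


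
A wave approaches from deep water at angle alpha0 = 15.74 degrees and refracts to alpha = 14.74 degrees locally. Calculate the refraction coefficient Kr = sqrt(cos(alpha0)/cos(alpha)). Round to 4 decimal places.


Kr = sqrt(cos(alpha0) / cos(alpha))
cos(15.74) = 0.962503
cos(14.74) = 0.967090
Kr = sqrt(0.962503 / 0.967090)
Kr = sqrt(0.995256)
Kr = 0.9976

0.9976


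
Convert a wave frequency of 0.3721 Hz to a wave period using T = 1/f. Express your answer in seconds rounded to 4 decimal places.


T = 1 / f
T = 1 / 0.3721
T = 2.6874 s

2.6874


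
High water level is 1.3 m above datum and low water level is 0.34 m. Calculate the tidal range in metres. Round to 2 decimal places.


Tidal range = High water - Low water
Tidal range = 1.3 - (0.34)
Tidal range = 0.96 m

0.96


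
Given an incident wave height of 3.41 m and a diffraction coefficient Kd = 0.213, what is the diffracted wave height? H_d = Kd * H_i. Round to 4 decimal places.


H_d = Kd * H_i
H_d = 0.213 * 3.41
H_d = 0.7263 m

0.7263


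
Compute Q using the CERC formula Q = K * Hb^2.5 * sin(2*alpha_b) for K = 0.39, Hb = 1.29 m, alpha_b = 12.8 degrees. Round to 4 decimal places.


Q = K * Hb^2.5 * sin(2 * alpha_b)
Hb^2.5 = 1.29^2.5 = 1.890054
sin(2 * 12.8) = sin(25.6) = 0.432086
Q = 0.39 * 1.890054 * 0.432086
Q = 0.3185 m^3/s

0.3185


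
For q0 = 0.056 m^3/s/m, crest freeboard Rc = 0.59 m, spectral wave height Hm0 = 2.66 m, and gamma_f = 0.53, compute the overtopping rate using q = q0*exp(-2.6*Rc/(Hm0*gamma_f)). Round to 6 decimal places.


q = q0 * exp(-2.6 * Rc / (Hm0 * gamma_f))
Exponent = -2.6 * 0.59 / (2.66 * 0.53)
= -2.6 * 0.59 / 1.4098
= -1.088098
exp(-1.088098) = 0.336857
q = 0.056 * 0.336857
q = 0.018864 m^3/s/m

0.018864


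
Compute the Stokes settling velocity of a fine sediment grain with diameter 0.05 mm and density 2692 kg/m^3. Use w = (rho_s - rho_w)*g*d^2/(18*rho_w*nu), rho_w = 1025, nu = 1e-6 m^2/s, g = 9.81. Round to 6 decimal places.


w = (rho_s - rho_w) * g * d^2 / (18 * rho_w * nu)
d = 0.05 mm = 0.000050 m
rho_s - rho_w = 2692 - 1025 = 1667
Numerator = 1667 * 9.81 * (0.000050)^2 = 0.000040883175
Denominator = 18 * 1025 * 1e-6 = 0.018450
w = 0.002216 m/s

0.002216


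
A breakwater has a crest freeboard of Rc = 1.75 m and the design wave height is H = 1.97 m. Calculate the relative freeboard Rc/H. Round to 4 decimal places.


Relative freeboard = Rc / H
= 1.75 / 1.97
= 0.8883

0.8883


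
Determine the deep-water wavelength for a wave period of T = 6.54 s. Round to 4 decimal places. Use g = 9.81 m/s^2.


L0 = g * T^2 / (2 * pi)
L0 = 9.81 * 6.54^2 / (2 * pi)
L0 = 9.81 * 42.7716 / 6.28319
L0 = 419.5894 / 6.28319
L0 = 66.7797 m

66.7797


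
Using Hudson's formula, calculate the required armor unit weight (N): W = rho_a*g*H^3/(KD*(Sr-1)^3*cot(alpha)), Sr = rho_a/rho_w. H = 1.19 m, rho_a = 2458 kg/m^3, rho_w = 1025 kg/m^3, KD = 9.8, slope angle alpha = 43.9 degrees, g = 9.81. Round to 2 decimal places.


Sr = rho_a / rho_w = 2458 / 1025 = 2.398049
(Sr - 1) = 1.398049
(Sr - 1)^3 = 2.732543
cot(43.9) = 1 / tan(43.9) = 1 / 0.962322 = 1.039154
Numerator = 2458 * 9.81 * 1.19^3 = 40634.2053
Denominator = 9.8 * 2.732543 * 1.039154 = 27.827415
W = 40634.2053 / 27.827415
W = 1460.22 N

1460.22


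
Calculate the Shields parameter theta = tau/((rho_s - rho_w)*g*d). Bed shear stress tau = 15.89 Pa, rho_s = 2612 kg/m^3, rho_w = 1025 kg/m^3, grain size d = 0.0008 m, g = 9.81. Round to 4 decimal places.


theta = tau / ((rho_s - rho_w) * g * d)
rho_s - rho_w = 2612 - 1025 = 1587
Denominator = 1587 * 9.81 * 0.0008 = 12.454776
theta = 15.89 / 12.454776
theta = 1.2758

1.2758


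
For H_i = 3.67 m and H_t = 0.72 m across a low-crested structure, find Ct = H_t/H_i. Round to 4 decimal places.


Ct = H_t / H_i
Ct = 0.72 / 3.67
Ct = 0.1962

0.1962


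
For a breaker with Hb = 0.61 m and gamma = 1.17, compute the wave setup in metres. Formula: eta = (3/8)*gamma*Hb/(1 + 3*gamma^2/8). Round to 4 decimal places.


eta = (3/8) * gamma * Hb / (1 + 3*gamma^2/8)
Numerator = (3/8) * 1.17 * 0.61 = 0.267637
Denominator = 1 + 3*1.17^2/8 = 1 + 0.513338 = 1.513338
eta = 0.267637 / 1.513338
eta = 0.1769 m

0.1769


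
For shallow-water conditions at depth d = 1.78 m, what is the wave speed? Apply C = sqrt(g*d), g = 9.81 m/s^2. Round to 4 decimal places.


Using the shallow-water approximation:
C = sqrt(g * d) = sqrt(9.81 * 1.78)
C = sqrt(17.4618)
C = 4.1787 m/s

4.1787


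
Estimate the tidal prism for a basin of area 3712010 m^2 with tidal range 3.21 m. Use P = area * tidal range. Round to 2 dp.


Tidal prism = Area * Tidal range
P = 3712010 * 3.21
P = 11915552.10 m^3

11915552.10


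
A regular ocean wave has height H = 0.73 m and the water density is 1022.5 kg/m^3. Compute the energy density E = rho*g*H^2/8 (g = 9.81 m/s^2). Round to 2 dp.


E = (1/8) * rho * g * H^2
E = (1/8) * 1022.5 * 9.81 * 0.73^2
E = 0.125 * 1022.5 * 9.81 * 0.5329
E = 668.17 J/m^2

668.17


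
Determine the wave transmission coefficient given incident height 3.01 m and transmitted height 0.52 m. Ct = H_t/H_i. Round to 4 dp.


Ct = H_t / H_i
Ct = 0.52 / 3.01
Ct = 0.1728

0.1728


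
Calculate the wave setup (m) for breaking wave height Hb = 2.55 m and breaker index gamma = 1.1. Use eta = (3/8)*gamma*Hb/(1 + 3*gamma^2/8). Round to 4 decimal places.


eta = (3/8) * gamma * Hb / (1 + 3*gamma^2/8)
Numerator = (3/8) * 1.1 * 2.55 = 1.051875
Denominator = 1 + 3*1.1^2/8 = 1 + 0.453750 = 1.453750
eta = 1.051875 / 1.453750
eta = 0.7236 m

0.7236


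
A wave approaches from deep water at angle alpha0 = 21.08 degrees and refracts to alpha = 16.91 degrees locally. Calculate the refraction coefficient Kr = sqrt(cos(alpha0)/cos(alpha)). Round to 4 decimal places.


Kr = sqrt(cos(alpha0) / cos(alpha))
cos(21.08) = 0.933079
cos(16.91) = 0.956763
Kr = sqrt(0.933079 / 0.956763)
Kr = sqrt(0.975246)
Kr = 0.9875

0.9875


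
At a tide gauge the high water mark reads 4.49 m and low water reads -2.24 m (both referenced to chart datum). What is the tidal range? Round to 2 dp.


Tidal range = High water - Low water
Tidal range = 4.49 - (-2.24)
Tidal range = 6.73 m

6.73


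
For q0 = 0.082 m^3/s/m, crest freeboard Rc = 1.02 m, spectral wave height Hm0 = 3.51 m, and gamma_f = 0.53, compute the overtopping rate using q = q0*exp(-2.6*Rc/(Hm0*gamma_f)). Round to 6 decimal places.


q = q0 * exp(-2.6 * Rc / (Hm0 * gamma_f))
Exponent = -2.6 * 1.02 / (3.51 * 0.53)
= -2.6 * 1.02 / 1.8603
= -1.425577
exp(-1.425577) = 0.240370
q = 0.082 * 0.240370
q = 0.019710 m^3/s/m

0.019710


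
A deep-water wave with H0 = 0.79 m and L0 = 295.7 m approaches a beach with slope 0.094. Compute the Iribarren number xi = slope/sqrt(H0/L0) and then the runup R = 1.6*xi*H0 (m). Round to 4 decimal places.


xi = slope / sqrt(H0/L0)
H0/L0 = 0.79/295.7 = 0.002672
sqrt(0.002672) = 0.051688
xi = 0.094 / 0.051688 = 1.818612
R = 1.6 * xi * H0 = 1.6 * 1.818612 * 0.79
R = 2.2987 m

2.2987


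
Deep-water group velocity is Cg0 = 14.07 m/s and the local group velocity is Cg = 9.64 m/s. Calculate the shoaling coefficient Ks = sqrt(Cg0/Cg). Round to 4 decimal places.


Ks = sqrt(Cg0 / Cg)
Ks = sqrt(14.07 / 9.64)
Ks = sqrt(1.4595)
Ks = 1.2081

1.2081


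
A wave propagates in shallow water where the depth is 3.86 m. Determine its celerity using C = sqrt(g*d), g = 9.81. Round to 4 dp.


Using the shallow-water approximation:
C = sqrt(g * d) = sqrt(9.81 * 3.86)
C = sqrt(37.8666)
C = 6.1536 m/s

6.1536


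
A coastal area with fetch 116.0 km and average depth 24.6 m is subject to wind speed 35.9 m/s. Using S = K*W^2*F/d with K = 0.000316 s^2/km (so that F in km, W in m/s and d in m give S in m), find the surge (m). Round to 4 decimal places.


S = K * W^2 * F / d
W^2 = 35.9^2 = 1288.81
S = 0.000316 * 1288.81 * 116.0 / 24.6
Numerator = 0.000316 * 1288.81 * 116.0 = 47.242619
S = 47.242619 / 24.6 = 1.9204 m

1.9204


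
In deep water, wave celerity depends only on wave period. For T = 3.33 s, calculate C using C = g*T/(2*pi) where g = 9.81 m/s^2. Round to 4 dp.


We use the deep-water celerity formula:
C = g * T / (2 * pi)
C = 9.81 * 3.33 / (2 * 3.14159...)
C = 32.667300 / 6.283185
C = 5.1992 m/s

5.1992


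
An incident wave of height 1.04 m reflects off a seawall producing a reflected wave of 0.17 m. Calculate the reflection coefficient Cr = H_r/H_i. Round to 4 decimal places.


Cr = H_r / H_i
Cr = 0.17 / 1.04
Cr = 0.1635

0.1635


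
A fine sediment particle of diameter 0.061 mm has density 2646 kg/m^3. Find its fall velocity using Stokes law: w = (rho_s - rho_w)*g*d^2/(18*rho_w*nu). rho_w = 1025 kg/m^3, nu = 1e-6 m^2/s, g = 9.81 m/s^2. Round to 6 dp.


w = (rho_s - rho_w) * g * d^2 / (18 * rho_w * nu)
d = 0.061 mm = 0.000061 m
rho_s - rho_w = 2646 - 1025 = 1621
Numerator = 1621 * 9.81 * (0.000061)^2 = 0.000059171379
Denominator = 18 * 1025 * 1e-6 = 0.018450
w = 0.003207 m/s

0.003207


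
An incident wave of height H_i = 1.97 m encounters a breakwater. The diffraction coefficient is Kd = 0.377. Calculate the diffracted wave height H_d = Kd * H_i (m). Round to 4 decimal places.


H_d = Kd * H_i
H_d = 0.377 * 1.97
H_d = 0.7427 m

0.7427


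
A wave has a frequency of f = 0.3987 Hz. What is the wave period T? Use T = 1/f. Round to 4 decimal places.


T = 1 / f
T = 1 / 0.3987
T = 2.5082 s

2.5082


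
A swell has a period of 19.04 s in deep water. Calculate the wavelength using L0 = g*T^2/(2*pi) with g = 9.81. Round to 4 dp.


L0 = g * T^2 / (2 * pi)
L0 = 9.81 * 19.04^2 / (2 * pi)
L0 = 9.81 * 362.5216 / 6.28319
L0 = 3556.3369 / 6.28319
L0 = 566.0086 m

566.0086


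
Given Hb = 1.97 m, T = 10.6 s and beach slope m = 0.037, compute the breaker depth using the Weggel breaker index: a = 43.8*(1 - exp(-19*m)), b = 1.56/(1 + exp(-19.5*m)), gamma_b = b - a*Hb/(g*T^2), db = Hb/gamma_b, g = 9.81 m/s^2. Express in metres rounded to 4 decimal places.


a = 43.8 * (1 - exp(-19 * m))
exp(-19 * 0.037) = exp(-0.7030) = 0.495098
a = 43.8 * (1 - 0.495098) = 22.114717
b = 1.56 / (1 + exp(-19.5 * m))
exp(-19.5 * 0.037) = exp(-0.7215) = 0.486023
b = 1.56 / (1 + 0.486023) = 1.049782
Hb / (g * T^2) = 1.97 / (9.81 * 10.6^2) = 1.97 / 1102.2516 = 0.00178725
gamma_b = b - a * Hb/(g*T^2) = 1.049782 - 22.114717 * 0.00178725 = 1.010258
db = Hb / gamma_b = 1.97 / 1.010258
db = 1.9500 m

1.9500


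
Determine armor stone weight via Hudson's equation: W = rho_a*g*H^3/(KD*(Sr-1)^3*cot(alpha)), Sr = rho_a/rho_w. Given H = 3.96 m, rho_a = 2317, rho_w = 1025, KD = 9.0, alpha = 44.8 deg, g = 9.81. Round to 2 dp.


Sr = rho_a / rho_w = 2317 / 1025 = 2.260488
(Sr - 1) = 1.260488
(Sr - 1)^3 = 2.002700
cot(44.8) = 1 / tan(44.8) = 1 / 0.993043 = 1.007006
Numerator = 2317 * 9.81 * 3.96^3 = 1411499.0785
Denominator = 9.0 * 2.002700 * 1.007006 = 18.150577
W = 1411499.0785 / 18.150577
W = 77766.07 N

77766.07


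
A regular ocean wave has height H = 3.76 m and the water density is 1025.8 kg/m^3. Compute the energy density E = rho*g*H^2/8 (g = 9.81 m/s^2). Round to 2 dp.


E = (1/8) * rho * g * H^2
E = (1/8) * 1025.8 * 9.81 * 3.76^2
E = 0.125 * 1025.8 * 9.81 * 14.1376
E = 17783.51 J/m^2

17783.51


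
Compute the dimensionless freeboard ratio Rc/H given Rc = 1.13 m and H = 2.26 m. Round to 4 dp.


Relative freeboard = Rc / H
= 1.13 / 2.26
= 0.5000

0.5000


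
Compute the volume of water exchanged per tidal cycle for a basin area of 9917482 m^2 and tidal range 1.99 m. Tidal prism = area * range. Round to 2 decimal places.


Tidal prism = Area * Tidal range
P = 9917482 * 1.99
P = 19735789.18 m^3

19735789.18


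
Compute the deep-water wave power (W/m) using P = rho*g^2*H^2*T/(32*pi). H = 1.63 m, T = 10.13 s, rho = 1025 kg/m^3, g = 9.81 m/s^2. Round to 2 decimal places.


P = rho * g^2 * H^2 * T / (32 * pi)
P = 1025 * 9.81^2 * 1.63^2 * 10.13 / (32 * pi)
P = 1025 * 96.2361 * 2.6569 * 10.13 / 100.53096
P = 26408.68 W/m

26408.68


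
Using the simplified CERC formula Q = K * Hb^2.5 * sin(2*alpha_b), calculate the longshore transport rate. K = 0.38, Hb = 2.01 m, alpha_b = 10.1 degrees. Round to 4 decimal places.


Q = K * Hb^2.5 * sin(2 * alpha_b)
Hb^2.5 = 2.01^2.5 = 5.727830
sin(2 * 10.1) = sin(20.2) = 0.345298
Q = 0.38 * 5.727830 * 0.345298
Q = 0.7516 m^3/s

0.7516


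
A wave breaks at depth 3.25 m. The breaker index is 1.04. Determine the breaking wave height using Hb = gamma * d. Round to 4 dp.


Hb = gamma * d
Hb = 1.04 * 3.25
Hb = 3.3800 m

3.3800


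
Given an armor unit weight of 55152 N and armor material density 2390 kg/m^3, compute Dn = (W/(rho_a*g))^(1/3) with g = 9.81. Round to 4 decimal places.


V = W / (rho_a * g)
V = 55152 / (2390 * 9.81)
V = 55152 / 23445.90
V = 2.352309 m^3
Dn = V^(1/3) = 2.352309^(1/3)
Dn = 1.3299 m

1.3299


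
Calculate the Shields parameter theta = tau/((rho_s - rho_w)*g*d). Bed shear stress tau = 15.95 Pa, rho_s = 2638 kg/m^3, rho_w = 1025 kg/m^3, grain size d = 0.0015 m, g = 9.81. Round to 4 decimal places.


theta = tau / ((rho_s - rho_w) * g * d)
rho_s - rho_w = 2638 - 1025 = 1613
Denominator = 1613 * 9.81 * 0.0015 = 23.735295
theta = 15.95 / 23.735295
theta = 0.6720

0.6720


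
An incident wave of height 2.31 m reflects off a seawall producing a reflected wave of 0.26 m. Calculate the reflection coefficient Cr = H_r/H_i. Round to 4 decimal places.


Cr = H_r / H_i
Cr = 0.26 / 2.31
Cr = 0.1126

0.1126


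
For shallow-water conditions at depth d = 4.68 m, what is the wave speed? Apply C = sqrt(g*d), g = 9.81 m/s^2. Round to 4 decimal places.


Using the shallow-water approximation:
C = sqrt(g * d) = sqrt(9.81 * 4.68)
C = sqrt(45.9108)
C = 6.7758 m/s

6.7758


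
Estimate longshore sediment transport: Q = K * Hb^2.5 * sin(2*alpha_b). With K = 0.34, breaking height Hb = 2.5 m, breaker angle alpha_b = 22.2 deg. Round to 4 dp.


Q = K * Hb^2.5 * sin(2 * alpha_b)
Hb^2.5 = 2.5^2.5 = 9.882118
sin(2 * 22.2) = sin(44.4) = 0.699663
Q = 0.34 * 9.882118 * 0.699663
Q = 2.3508 m^3/s

2.3508


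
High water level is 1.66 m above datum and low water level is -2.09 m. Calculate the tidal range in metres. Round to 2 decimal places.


Tidal range = High water - Low water
Tidal range = 1.66 - (-2.09)
Tidal range = 3.75 m

3.75


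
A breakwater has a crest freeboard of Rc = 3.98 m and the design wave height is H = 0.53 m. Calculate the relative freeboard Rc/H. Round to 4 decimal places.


Relative freeboard = Rc / H
= 3.98 / 0.53
= 7.5094

7.5094


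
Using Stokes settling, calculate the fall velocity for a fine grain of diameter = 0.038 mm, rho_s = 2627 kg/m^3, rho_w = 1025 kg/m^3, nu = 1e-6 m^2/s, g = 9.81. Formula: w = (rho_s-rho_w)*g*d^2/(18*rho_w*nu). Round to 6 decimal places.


w = (rho_s - rho_w) * g * d^2 / (18 * rho_w * nu)
d = 0.038 mm = 0.000038 m
rho_s - rho_w = 2627 - 1025 = 1602
Numerator = 1602 * 9.81 * (0.000038)^2 = 0.000022693355
Denominator = 18 * 1025 * 1e-6 = 0.018450
w = 0.001230 m/s

0.001230


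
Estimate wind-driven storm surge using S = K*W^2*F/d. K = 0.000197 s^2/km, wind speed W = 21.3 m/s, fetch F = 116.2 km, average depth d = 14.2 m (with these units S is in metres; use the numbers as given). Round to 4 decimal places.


S = K * W^2 * F / d
W^2 = 21.3^2 = 453.69
S = 0.000197 * 453.69 * 116.2 / 14.2
Numerator = 0.000197 * 453.69 * 116.2 = 10.385599
S = 10.385599 / 14.2 = 0.7314 m

0.7314


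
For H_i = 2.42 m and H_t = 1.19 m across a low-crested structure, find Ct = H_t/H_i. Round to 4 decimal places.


Ct = H_t / H_i
Ct = 1.19 / 2.42
Ct = 0.4917

0.4917


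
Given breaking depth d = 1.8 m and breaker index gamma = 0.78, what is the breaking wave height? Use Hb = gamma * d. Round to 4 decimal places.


Hb = gamma * d
Hb = 0.78 * 1.8
Hb = 1.4040 m

1.4040


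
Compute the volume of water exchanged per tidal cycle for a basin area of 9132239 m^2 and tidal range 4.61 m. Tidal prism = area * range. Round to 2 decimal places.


Tidal prism = Area * Tidal range
P = 9132239 * 4.61
P = 42099621.79 m^3

42099621.79


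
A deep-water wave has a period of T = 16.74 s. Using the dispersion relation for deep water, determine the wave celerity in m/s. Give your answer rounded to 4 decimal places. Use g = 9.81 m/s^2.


We use the deep-water celerity formula:
C = g * T / (2 * pi)
C = 9.81 * 16.74 / (2 * 3.14159...)
C = 164.219400 / 6.283185
C = 26.1363 m/s

26.1363


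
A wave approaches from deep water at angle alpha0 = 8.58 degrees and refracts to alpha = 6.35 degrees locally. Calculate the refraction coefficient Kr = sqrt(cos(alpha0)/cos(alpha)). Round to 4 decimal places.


Kr = sqrt(cos(alpha0) / cos(alpha))
cos(8.58) = 0.988809
cos(6.35) = 0.993865
Kr = sqrt(0.988809 / 0.993865)
Kr = sqrt(0.994912)
Kr = 0.9975

0.9975


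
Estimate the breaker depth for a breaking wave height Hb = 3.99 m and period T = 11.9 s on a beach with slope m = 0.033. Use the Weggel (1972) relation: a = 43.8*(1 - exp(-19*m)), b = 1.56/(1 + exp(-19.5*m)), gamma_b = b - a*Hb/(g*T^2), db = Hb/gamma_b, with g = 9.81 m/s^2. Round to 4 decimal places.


a = 43.8 * (1 - exp(-19 * m))
exp(-19 * 0.033) = exp(-0.6270) = 0.534192
a = 43.8 * (1 - 0.534192) = 20.402391
b = 1.56 / (1 + exp(-19.5 * m))
exp(-19.5 * 0.033) = exp(-0.6435) = 0.525450
b = 1.56 / (1 + 0.525450) = 1.022649
Hb / (g * T^2) = 3.99 / (9.81 * 11.9^2) = 3.99 / 1389.1941 = 0.00287217
gamma_b = b - a * Hb/(g*T^2) = 1.022649 - 20.402391 * 0.00287217 = 0.964050
db = Hb / gamma_b = 3.99 / 0.964050
db = 4.1388 m

4.1388


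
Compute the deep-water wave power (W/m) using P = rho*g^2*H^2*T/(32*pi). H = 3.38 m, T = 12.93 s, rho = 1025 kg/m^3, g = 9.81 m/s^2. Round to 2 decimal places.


P = rho * g^2 * H^2 * T / (32 * pi)
P = 1025 * 9.81^2 * 3.38^2 * 12.93 / (32 * pi)
P = 1025 * 96.2361 * 11.4244 * 12.93 / 100.53096
P = 144941.90 W/m

144941.90


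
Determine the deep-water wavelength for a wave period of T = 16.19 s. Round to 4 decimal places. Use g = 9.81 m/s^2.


L0 = g * T^2 / (2 * pi)
L0 = 9.81 * 16.19^2 / (2 * pi)
L0 = 9.81 * 262.1161 / 6.28319
L0 = 2571.3589 / 6.28319
L0 = 409.2445 m

409.2445


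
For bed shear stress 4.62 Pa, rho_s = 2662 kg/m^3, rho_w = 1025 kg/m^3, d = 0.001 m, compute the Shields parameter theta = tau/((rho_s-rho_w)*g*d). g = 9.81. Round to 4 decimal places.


theta = tau / ((rho_s - rho_w) * g * d)
rho_s - rho_w = 2662 - 1025 = 1637
Denominator = 1637 * 9.81 * 0.001 = 16.058970
theta = 4.62 / 16.058970
theta = 0.2877

0.2877


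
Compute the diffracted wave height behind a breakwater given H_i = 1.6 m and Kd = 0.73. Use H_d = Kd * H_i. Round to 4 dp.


H_d = Kd * H_i
H_d = 0.73 * 1.6
H_d = 1.1680 m

1.1680


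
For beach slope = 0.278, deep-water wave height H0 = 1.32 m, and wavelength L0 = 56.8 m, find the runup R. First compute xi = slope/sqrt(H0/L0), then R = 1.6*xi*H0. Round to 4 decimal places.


xi = slope / sqrt(H0/L0)
H0/L0 = 1.32/56.8 = 0.023239
sqrt(0.023239) = 0.152445
xi = 0.278 / 0.152445 = 1.823610
R = 1.6 * xi * H0 = 1.6 * 1.823610 * 1.32
R = 3.8515 m

3.8515


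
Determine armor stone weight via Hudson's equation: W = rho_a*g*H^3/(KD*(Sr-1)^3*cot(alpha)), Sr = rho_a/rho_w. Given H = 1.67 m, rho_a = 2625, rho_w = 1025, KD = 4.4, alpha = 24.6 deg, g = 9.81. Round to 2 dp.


Sr = rho_a / rho_w = 2625 / 1025 = 2.560976
(Sr - 1) = 1.560976
(Sr - 1)^3 = 3.803543
cot(24.6) = 1 / tan(24.6) = 1 / 0.457836 = 2.184189
Numerator = 2625 * 9.81 * 1.67^3 = 119935.4941
Denominator = 4.4 * 3.803543 * 2.184189 = 36.553699
W = 119935.4941 / 36.553699
W = 3281.08 N

3281.08


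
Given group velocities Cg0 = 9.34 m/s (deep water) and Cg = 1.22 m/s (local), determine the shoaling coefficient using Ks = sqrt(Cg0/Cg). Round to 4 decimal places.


Ks = sqrt(Cg0 / Cg)
Ks = sqrt(9.34 / 1.22)
Ks = sqrt(7.6557)
Ks = 2.7669

2.7669


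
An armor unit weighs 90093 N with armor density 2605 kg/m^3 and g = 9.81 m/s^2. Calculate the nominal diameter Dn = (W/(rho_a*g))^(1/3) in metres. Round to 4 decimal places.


V = W / (rho_a * g)
V = 90093 / (2605 * 9.81)
V = 90093 / 25555.05
V = 3.525448 m^3
Dn = V^(1/3) = 3.525448^(1/3)
Dn = 1.5220 m

1.5220


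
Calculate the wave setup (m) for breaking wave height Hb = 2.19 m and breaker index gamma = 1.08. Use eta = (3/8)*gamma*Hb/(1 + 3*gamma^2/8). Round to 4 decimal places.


eta = (3/8) * gamma * Hb / (1 + 3*gamma^2/8)
Numerator = (3/8) * 1.08 * 2.19 = 0.886950
Denominator = 1 + 3*1.08^2/8 = 1 + 0.437400 = 1.437400
eta = 0.886950 / 1.437400
eta = 0.6171 m

0.6171


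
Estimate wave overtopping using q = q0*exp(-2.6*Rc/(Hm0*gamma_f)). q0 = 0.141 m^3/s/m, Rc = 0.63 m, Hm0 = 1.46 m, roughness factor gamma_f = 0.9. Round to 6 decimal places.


q = q0 * exp(-2.6 * Rc / (Hm0 * gamma_f))
Exponent = -2.6 * 0.63 / (1.46 * 0.9)
= -2.6 * 0.63 / 1.3140
= -1.246575
exp(-1.246575) = 0.287488
q = 0.141 * 0.287488
q = 0.040536 m^3/s/m

0.040536


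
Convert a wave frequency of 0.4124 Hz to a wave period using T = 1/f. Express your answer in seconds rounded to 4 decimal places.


T = 1 / f
T = 1 / 0.4124
T = 2.4248 s

2.4248


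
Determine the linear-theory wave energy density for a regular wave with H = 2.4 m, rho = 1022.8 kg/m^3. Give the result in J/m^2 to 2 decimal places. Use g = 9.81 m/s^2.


E = (1/8) * rho * g * H^2
E = (1/8) * 1022.8 * 9.81 * 2.4^2
E = 0.125 * 1022.8 * 9.81 * 5.7600
E = 7224.24 J/m^2

7224.24


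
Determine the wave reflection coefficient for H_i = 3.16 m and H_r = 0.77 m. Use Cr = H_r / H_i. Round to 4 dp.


Cr = H_r / H_i
Cr = 0.77 / 3.16
Cr = 0.2437

0.2437


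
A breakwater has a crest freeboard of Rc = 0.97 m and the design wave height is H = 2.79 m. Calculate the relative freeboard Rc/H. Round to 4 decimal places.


Relative freeboard = Rc / H
= 0.97 / 2.79
= 0.3477

0.3477


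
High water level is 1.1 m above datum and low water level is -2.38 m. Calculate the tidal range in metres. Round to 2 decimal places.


Tidal range = High water - Low water
Tidal range = 1.1 - (-2.38)
Tidal range = 3.48 m

3.48


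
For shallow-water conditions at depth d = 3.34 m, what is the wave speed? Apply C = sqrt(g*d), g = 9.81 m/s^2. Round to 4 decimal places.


Using the shallow-water approximation:
C = sqrt(g * d) = sqrt(9.81 * 3.34)
C = sqrt(32.7654)
C = 5.7241 m/s

5.7241


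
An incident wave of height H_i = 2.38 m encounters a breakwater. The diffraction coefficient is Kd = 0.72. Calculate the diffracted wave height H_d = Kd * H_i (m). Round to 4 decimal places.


H_d = Kd * H_i
H_d = 0.72 * 2.38
H_d = 1.7136 m

1.7136


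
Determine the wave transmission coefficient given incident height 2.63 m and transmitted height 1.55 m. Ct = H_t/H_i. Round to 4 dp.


Ct = H_t / H_i
Ct = 1.55 / 2.63
Ct = 0.5894

0.5894


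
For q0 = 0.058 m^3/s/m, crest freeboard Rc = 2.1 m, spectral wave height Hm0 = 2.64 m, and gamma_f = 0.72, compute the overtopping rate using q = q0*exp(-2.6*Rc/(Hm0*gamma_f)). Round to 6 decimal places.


q = q0 * exp(-2.6 * Rc / (Hm0 * gamma_f))
Exponent = -2.6 * 2.1 / (2.64 * 0.72)
= -2.6 * 2.1 / 1.9008
= -2.872475
exp(-2.872475) = 0.056559
q = 0.058 * 0.056559
q = 0.003280 m^3/s/m

0.003280


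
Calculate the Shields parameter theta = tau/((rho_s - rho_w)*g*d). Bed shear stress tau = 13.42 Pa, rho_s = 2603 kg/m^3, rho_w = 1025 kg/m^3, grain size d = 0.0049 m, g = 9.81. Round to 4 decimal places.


theta = tau / ((rho_s - rho_w) * g * d)
rho_s - rho_w = 2603 - 1025 = 1578
Denominator = 1578 * 9.81 * 0.0049 = 75.852882
theta = 13.42 / 75.852882
theta = 0.1769

0.1769


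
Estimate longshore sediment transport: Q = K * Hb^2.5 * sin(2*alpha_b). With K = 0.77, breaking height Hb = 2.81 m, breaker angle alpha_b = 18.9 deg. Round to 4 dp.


Q = K * Hb^2.5 * sin(2 * alpha_b)
Hb^2.5 = 2.81^2.5 = 13.236276
sin(2 * 18.9) = sin(37.8) = 0.612907
Q = 0.77 * 13.236276 * 0.612907
Q = 6.2467 m^3/s

6.2467


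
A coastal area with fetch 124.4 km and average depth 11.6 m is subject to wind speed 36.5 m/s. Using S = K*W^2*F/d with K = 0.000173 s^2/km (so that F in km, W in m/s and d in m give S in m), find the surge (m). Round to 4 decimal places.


S = K * W^2 * F / d
W^2 = 36.5^2 = 1332.25
S = 0.000173 * 1332.25 * 124.4 / 11.6
Numerator = 0.000173 * 1332.25 * 124.4 = 28.671619
S = 28.671619 / 11.6 = 2.4717 m

2.4717


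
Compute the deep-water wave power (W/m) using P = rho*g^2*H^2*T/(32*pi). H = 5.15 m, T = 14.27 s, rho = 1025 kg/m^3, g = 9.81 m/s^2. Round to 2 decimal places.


P = rho * g^2 * H^2 * T / (32 * pi)
P = 1025 * 9.81^2 * 5.15^2 * 14.27 / (32 * pi)
P = 1025 * 96.2361 * 26.5225 * 14.27 / 100.53096
P = 371364.56 W/m

371364.56


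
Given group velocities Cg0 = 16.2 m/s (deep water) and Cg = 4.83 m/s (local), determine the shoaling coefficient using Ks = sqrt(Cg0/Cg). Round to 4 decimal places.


Ks = sqrt(Cg0 / Cg)
Ks = sqrt(16.2 / 4.83)
Ks = sqrt(3.3540)
Ks = 1.8314

1.8314


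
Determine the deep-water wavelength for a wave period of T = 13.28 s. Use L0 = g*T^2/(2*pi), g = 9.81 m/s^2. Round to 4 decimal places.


L0 = g * T^2 / (2 * pi)
L0 = 9.81 * 13.28^2 / (2 * pi)
L0 = 9.81 * 176.3584 / 6.28319
L0 = 1730.0759 / 6.28319
L0 = 275.3501 m

275.3501


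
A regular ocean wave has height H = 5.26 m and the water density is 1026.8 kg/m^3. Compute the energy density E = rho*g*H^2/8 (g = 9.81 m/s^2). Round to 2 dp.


E = (1/8) * rho * g * H^2
E = (1/8) * 1026.8 * 9.81 * 5.26^2
E = 0.125 * 1026.8 * 9.81 * 27.6676
E = 34836.65 J/m^2

34836.65


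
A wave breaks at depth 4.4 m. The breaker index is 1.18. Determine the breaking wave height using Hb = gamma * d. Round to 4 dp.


Hb = gamma * d
Hb = 1.18 * 4.4
Hb = 5.1920 m

5.1920


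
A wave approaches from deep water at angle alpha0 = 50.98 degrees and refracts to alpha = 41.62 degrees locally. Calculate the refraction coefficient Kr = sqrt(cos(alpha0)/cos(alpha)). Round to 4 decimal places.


Kr = sqrt(cos(alpha0) / cos(alpha))
cos(50.98) = 0.629592
cos(41.62) = 0.747566
Kr = sqrt(0.629592 / 0.747566)
Kr = sqrt(0.842188)
Kr = 0.9177

0.9177


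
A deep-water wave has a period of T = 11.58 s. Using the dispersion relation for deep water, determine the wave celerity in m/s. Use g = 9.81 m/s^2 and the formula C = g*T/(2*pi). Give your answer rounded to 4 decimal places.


We use the deep-water celerity formula:
C = g * T / (2 * pi)
C = 9.81 * 11.58 / (2 * 3.14159...)
C = 113.599800 / 6.283185
C = 18.0800 m/s

18.0800


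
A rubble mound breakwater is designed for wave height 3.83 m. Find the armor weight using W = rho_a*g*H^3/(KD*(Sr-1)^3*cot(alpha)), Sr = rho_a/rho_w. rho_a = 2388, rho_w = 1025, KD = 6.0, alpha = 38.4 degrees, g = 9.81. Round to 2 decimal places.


Sr = rho_a / rho_w = 2388 / 1025 = 2.329756
(Sr - 1) = 1.329756
(Sr - 1)^3 = 2.351343
cot(38.4) = 1 / tan(38.4) = 1 / 0.792590 = 1.261686
Numerator = 2388 * 9.81 * 3.83^3 = 1316132.6158
Denominator = 6.0 * 2.351343 * 1.261686 = 17.799939
W = 1316132.6158 / 17.799939
W = 73940.29 N

73940.29


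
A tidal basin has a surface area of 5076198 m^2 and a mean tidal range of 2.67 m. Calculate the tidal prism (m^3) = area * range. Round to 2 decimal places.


Tidal prism = Area * Tidal range
P = 5076198 * 2.67
P = 13553448.66 m^3

13553448.66


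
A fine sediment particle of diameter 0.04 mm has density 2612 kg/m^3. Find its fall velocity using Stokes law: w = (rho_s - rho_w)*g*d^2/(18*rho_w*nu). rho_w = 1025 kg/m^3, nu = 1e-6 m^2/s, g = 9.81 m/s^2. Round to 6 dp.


w = (rho_s - rho_w) * g * d^2 / (18 * rho_w * nu)
d = 0.04 mm = 0.000040 m
rho_s - rho_w = 2612 - 1025 = 1587
Numerator = 1587 * 9.81 * (0.000040)^2 = 0.000024909552
Denominator = 18 * 1025 * 1e-6 = 0.018450
w = 0.001350 m/s

0.001350


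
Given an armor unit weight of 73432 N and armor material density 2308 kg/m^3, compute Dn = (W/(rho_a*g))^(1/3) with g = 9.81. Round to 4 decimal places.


V = W / (rho_a * g)
V = 73432 / (2308 * 9.81)
V = 73432 / 22641.48
V = 3.243251 m^3
Dn = V^(1/3) = 3.243251^(1/3)
Dn = 1.4802 m

1.4802


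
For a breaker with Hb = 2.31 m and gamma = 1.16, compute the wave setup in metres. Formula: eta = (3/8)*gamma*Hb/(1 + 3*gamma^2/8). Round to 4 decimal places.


eta = (3/8) * gamma * Hb / (1 + 3*gamma^2/8)
Numerator = (3/8) * 1.16 * 2.31 = 1.004850
Denominator = 1 + 3*1.16^2/8 = 1 + 0.504600 = 1.504600
eta = 1.004850 / 1.504600
eta = 0.6679 m

0.6679


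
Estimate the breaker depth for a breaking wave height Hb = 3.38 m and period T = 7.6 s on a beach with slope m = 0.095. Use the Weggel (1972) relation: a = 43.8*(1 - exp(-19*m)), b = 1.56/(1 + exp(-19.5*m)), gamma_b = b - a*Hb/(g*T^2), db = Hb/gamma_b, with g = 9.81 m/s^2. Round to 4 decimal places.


a = 43.8 * (1 - exp(-19 * m))
exp(-19 * 0.095) = exp(-1.8050) = 0.164474
a = 43.8 * (1 - 0.164474) = 36.596019
b = 1.56 / (1 + exp(-19.5 * m))
exp(-19.5 * 0.095) = exp(-1.8525) = 0.156845
b = 1.56 / (1 + 0.156845) = 1.348496
Hb / (g * T^2) = 3.38 / (9.81 * 7.6^2) = 3.38 / 566.6256 = 0.00596514
gamma_b = b - a * Hb/(g*T^2) = 1.348496 - 36.596019 * 0.00596514 = 1.130195
db = Hb / gamma_b = 3.38 / 1.130195
db = 2.9906 m

2.9906
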